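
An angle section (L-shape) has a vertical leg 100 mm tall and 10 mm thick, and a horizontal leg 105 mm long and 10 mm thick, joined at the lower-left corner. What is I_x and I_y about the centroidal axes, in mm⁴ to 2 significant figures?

Decompose the section into non-overlapping parts with the origin at the bottom-left of its bounding rectangle.
Vertical leg: 10 × 100, A = 1 000 mm², y = 50 mm, Ī = 833 333 mm⁴.
Horizontal leg (remainder): 95 × 10, A = 950 mm², y = 5 mm, Ī = 7 917 mm⁴.
Centroid: ȳ = ΣA·y / ΣA = 28.08 mm.
Transfer each piece to the centroidal x-axis using Ī + A·d² with d = y − 28.08:
  vertical leg: d = 21.92 mm → contributes +1 313 955 mm⁴
  horizontal leg (remainder): d = -23.08 mm → contributes +513 834 mm⁴
Total I = 1 827 788 mm⁴.
For the y-axis: x̄ = 30.58 mm.
Repeating about the centroidal y-axis gives I_y = 2 065 601 mm⁴.

I_x ≈ 1.8 × 10⁶ mm⁴, I_y ≈ 2.1 × 10⁶ mm⁴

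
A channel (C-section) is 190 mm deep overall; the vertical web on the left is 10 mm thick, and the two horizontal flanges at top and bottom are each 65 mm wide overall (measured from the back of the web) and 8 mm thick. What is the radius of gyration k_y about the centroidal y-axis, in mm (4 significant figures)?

k_y ≈ 17.72 mm

Split into non-overlapping primitives; take the origin at the lower-left of the bounding box.
Web: 10 × 190, A = 1 900 mm², x = 5 mm, Ī = 15833.3 mm⁴.
Top flange (beyond web): 55 × 8, A = 440 mm², x = 37.5 mm, Ī = 110 917 mm⁴.
Bottom flange (beyond web): 55 × 8, A = 440 mm², x = 37.5 mm, Ī = 110 917 mm⁴.
Centroid: x̄ = ΣA·x / ΣA = 15.2878 mm.
Transfer each piece to the centroidal y-axis using Ī + A·d² with d = x − 15.2878:
  web: d = -10.2878 mm → contributes +216 926 mm⁴
  top flange (beyond web): d = 22.2122 mm → contributes +328 005 mm⁴
  bottom flange (beyond web): d = 22.2122 mm → contributes +328 005 mm⁴
Total I = 872 936 mm⁴.
Radius of gyration: k = √(I/A) = √(872 936 / 2 780) = 17.7202 mm.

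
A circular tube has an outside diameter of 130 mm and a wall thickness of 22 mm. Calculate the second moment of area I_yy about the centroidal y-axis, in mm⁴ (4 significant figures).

I_yy ≈ 1.133 × 10⁷ mm⁴

Decompose the section into non-overlapping parts with the origin at the bottom-left of its bounding rectangle.
Outer circle: ⌀130, A = 13273.2 mm², x = 65 mm, Ī = 14 019 848 mm⁴.
Bore (subtracted): ⌀86, A = 5808.8 mm², x = 65 mm, Ī = 2 685 120 mm⁴.
By symmetry the centroid is at mid-width, x̄ = 65 mm.
All pieces are centred on the centroidal y-axis, so I = ΣĪ (holes subtracted) = 11 334 728 mm⁴.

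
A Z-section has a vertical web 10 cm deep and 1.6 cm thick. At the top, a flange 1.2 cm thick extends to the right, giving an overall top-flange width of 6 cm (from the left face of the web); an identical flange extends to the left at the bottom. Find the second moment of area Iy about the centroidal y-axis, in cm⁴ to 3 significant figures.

Iy ≈ 115 cm⁴

Treat the section as a set of non-overlapping primitives; coordinates are from the bounding-box lower-left.
Web: 1.6 × 10, A = 16 cm², x = 5.2 cm, Ī = 3.4133 cm⁴.
Top flange (beyond web): 4.4 × 1.2, A = 5.28 cm², x = 8.2 cm, Ī = 8.5184 cm⁴.
Bottom flange (beyond web): 4.4 × 1.2, A = 5.28 cm², x = 2.2 cm, Ī = 8.5184 cm⁴.
Centroid: x̄ = ΣA·x / ΣA = 5.2 cm.
Transfer each piece to the centroidal y-axis using Ī + A·d² with d = x − 5.2:
  web: d = 0 cm → contributes +3.4133 cm⁴
  top flange (beyond web): d = 3 cm → contributes +56.038 cm⁴
  bottom flange (beyond web): d = -3 cm → contributes +56.038 cm⁴
Total I = 115.49 cm⁴.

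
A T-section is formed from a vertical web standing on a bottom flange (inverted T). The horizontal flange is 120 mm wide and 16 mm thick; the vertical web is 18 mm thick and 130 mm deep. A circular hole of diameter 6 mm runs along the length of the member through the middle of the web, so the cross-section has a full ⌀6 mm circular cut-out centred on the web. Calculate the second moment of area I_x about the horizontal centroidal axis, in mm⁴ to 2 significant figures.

I_x ≈ 8.9 × 10⁶ mm⁴

Break the section into simple shapes (no overlaps), measuring from the bottom-left corner of the bounding box.
Flange: 120 × 16, A = 1 920 mm², y = 8 mm, Ī = 40 960 mm⁴.
Web: 18 × 130, A = 2 340 mm², y = 81 mm, Ī = 3 295 500 mm⁴.
Hole (subtracted): ⌀6, A = 28.27 mm², y = 81 mm, Ī = 63.62 mm⁴.
Centroid: ȳ = ΣA·y / ΣA = 47.88 mm.
Transfer each piece to the horizontal centroidal axis using Ī + A·d² with d = y − 47.88:
  flange: d = -39.88 mm → contributes +3 094 366 mm⁴
  web: d = 33.12 mm → contributes +5 862 519 mm⁴
  hole: d = 33.12 mm → contributes −31 081 mm⁴
Total I = 8 925 803 mm⁴.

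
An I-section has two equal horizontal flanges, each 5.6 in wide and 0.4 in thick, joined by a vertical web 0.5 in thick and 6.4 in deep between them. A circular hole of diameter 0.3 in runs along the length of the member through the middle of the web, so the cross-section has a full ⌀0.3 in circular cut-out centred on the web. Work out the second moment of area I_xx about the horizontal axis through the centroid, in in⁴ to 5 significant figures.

I_xx ≈ 62.771 in⁴

Decompose the section into non-overlapping parts with the origin at the bottom-left of its bounding rectangle.
Bottom flange: 5.6 × 0.4, A = 2.24 in², y = 0.2 in, Ī = 0.02986667 in⁴.
Web: 0.5 × 6.4, A = 3.2 in², y = 3.6 in, Ī = 10.92267 in⁴.
Top flange: 5.6 × 0.4, A = 2.24 in², y = 7 in, Ī = 0.02986667 in⁴.
Hole (subtracted): ⌀0.3, A = 0.07068583 in², y = 3.6 in, Ī = 0.0003976078 in⁴.
By symmetry the centroid is at mid-height, ȳ = 3.6 in.
Transfer each piece to the horizontal axis through the centroid using Ī + A·d² with d = y − 3.6:
  bottom flange: d = -3.4 in → contributes +25.92427 in⁴
  web: d = 0 in → contributes +10.92267 in⁴
  top flange: d = 3.4 in → contributes +25.92427 in⁴
  hole: d = 0 in → contributes −0.0003976078 in⁴
Total I = 62.7708 in⁴.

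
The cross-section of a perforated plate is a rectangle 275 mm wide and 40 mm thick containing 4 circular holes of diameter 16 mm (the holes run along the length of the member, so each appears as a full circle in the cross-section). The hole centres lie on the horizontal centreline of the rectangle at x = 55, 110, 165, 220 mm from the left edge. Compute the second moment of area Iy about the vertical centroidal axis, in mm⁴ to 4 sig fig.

Treat the section as a set of non-overlapping primitives; coordinates are from the bounding-box lower-left.
Plate: 275 × 40, A = 11 000 mm², x = 137.5 mm, Ī = 69 322 917 mm⁴.
Hole 1 (subtracted): ⌀16, A = 201.062 mm², x = 55 mm, Ī = 3216.99 mm⁴.
Hole 2 (subtracted): ⌀16, A = 201.062 mm², x = 110 mm, Ī = 3216.99 mm⁴.
Hole 3 (subtracted): ⌀16, A = 201.062 mm², x = 165 mm, Ī = 3216.99 mm⁴.
Hole 4 (subtracted): ⌀16, A = 201.062 mm², x = 220 mm, Ī = 3216.99 mm⁴.
By symmetry the centroid is at mid-width, x̄ = 137.5 mm.
Transfer each piece to the vertical centroidal axis using Ī + A·d² with d = x − 137.5:
  plate: d = 0 mm → contributes +69 322 917 mm⁴
  hole 1: d = -82.5 mm → contributes −1 371 695 mm⁴
  hole 2: d = -27.5 mm → contributes −155 270 mm⁴
  hole 3: d = 27.5 mm → contributes −155 270 mm⁴
  hole 4: d = 82.5 mm → contributes −1 371 695 mm⁴
Total I = 66 268 987 mm⁴.

Iy ≈ 6.627 × 10⁷ mm⁴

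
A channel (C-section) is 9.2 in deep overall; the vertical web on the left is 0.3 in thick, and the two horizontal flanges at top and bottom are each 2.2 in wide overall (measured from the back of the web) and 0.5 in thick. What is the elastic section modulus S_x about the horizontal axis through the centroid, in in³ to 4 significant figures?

Split into non-overlapping primitives; take the origin at the lower-left of the bounding box.
Web: 0.3 × 9.2, A = 2.76 in², y = 4.6 in, Ī = 19.4672 in⁴.
Top flange (beyond web): 1.9 × 0.5, A = 0.95 in², y = 8.95 in, Ī = 0.0197917 in⁴.
Bottom flange (beyond web): 1.9 × 0.5, A = 0.95 in², y = 0.25 in, Ī = 0.0197917 in⁴.
By symmetry the centroid is at mid-height, ȳ = 4.6 in.
Transfer each piece to the horizontal axis through the centroid using Ī + A·d² with d = y − 4.6:
  web: d = 0 in → contributes +19.4672 in⁴
  top flange (beyond web): d = 4.35 in → contributes +17.9962 in⁴
  bottom flange (beyond web): d = -4.35 in → contributes +17.9962 in⁴
Total I = 55.4595 in⁴.
Extreme fibre distance c = 4.6 in; S = I/c = 12.0564 in³.

S_x ≈ 12.06 in³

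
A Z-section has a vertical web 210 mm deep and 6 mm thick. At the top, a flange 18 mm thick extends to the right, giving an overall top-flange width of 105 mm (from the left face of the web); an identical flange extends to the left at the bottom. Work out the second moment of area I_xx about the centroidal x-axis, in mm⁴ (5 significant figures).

I_xx ≈ 3.7573 × 10⁷ mm⁴

Break the section into simple shapes (no overlaps), measuring from the bottom-left corner of the bounding box.
Web: 6 × 210, A = 1 260 mm², y = 105 mm, Ī = 4 630 500 mm⁴.
Top flange (beyond web): 99 × 18, A = 1 782 mm², y = 201 mm, Ī = 48 114 mm⁴.
Bottom flange (beyond web): 99 × 18, A = 1 782 mm², y = 9 mm, Ī = 48 114 mm⁴.
Centroid: ȳ = ΣA·y / ΣA = 105 mm.
Transfer each piece to the centroidal x-axis using Ī + A·d² with d = y − 105:
  web: d = 0 mm → contributes +4 630 500 mm⁴
  top flange (beyond web): d = 96 mm → contributes +16 471 026 mm⁴
  bottom flange (beyond web): d = -96 mm → contributes +16 471 026 mm⁴
Total I = 37 572 552 mm⁴.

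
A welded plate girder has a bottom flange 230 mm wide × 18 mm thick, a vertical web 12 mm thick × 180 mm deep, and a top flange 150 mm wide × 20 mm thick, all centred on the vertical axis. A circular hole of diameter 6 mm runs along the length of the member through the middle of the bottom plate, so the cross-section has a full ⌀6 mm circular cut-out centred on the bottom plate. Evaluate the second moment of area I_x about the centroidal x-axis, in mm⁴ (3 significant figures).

Break the section into simple shapes (no overlaps), measuring from the bottom-left corner of the bounding box.
Bottom plate: 230 × 18, A = 4 140 mm², y = 9 mm, Ī = 111 780 mm⁴.
Web plate: 12 × 180, A = 2 160 mm², y = 108 mm, Ī = 5 832 000 mm⁴.
Top plate: 150 × 20, A = 3 000 mm², y = 208 mm, Ī = 100 000 mm⁴.
Hole (subtracted): ⌀6, A = 28.274 mm², y = 9 mm, Ī = 63.617 mm⁴.
Centroid: ȳ = ΣA·y / ΣA = 96.453 mm.
Transfer each piece to the centroidal x-axis using Ī + A·d² with d = y − 96.453:
  bottom plate: d = -87.453 mm → contributes +31 774 595 mm⁴
  web plate: d = 11.547 mm → contributes +6 120 001 mm⁴
  top plate: d = 111.55 mm → contributes +37 428 216 mm⁴
  hole: d = -87.453 mm → contributes −216 306 mm⁴
Total I = 75 106 506 mm⁴.

I_x ≈ 7.51 × 10⁷ mm⁴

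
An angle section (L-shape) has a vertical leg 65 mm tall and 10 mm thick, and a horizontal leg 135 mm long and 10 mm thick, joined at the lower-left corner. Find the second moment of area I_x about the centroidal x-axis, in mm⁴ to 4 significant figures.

Break the section into simple shapes (no overlaps), measuring from the bottom-left corner of the bounding box.
Vertical leg: 10 × 65, A = 650 mm², y = 32.5 mm, Ī = 228 854 mm⁴.
Horizontal leg (remainder): 125 × 10, A = 1 250 mm², y = 5 mm, Ī = 10416.7 mm⁴.
Centroid: ȳ = ΣA·y / ΣA = 14.4079 mm.
Transfer each piece to the centroidal x-axis using Ī + A·d² with d = y − 14.4079:
  vertical leg: d = 18.0921 mm → contributes +441 615 mm⁴
  horizontal leg (remainder): d = -9.40789 mm → contributes +121 052 mm⁴
Total I = 562 667 mm⁴.

I_x ≈ 5.627 × 10⁵ mm⁴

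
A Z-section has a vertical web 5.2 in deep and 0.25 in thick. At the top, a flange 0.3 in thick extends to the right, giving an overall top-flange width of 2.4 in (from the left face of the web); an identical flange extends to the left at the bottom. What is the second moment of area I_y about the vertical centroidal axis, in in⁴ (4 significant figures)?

I_y ≈ 2.361 in⁴

Break the section into simple shapes (no overlaps), measuring from the bottom-left corner of the bounding box.
Web: 0.25 × 5.2, A = 1.3 in², x = 2.275 in, Ī = 0.00677083 in⁴.
Top flange (beyond web): 2.15 × 0.3, A = 0.645 in², x = 3.475 in, Ī = 0.248459 in⁴.
Bottom flange (beyond web): 2.15 × 0.3, A = 0.645 in², x = 1.075 in, Ī = 0.248459 in⁴.
Centroid: x̄ = ΣA·x / ΣA = 2.275 in.
Transfer each piece to the vertical centroidal axis using Ī + A·d² with d = x − 2.275:
  web: d = 0 in → contributes +0.00677083 in⁴
  top flange (beyond web): d = 1.2 in → contributes +1.17726 in⁴
  bottom flange (beyond web): d = -1.2 in → contributes +1.17726 in⁴
Total I = 2.36129 in⁴.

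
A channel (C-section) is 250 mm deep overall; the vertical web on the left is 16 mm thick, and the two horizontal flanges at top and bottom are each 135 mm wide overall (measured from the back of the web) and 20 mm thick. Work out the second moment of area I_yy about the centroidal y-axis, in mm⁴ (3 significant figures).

Break the section into simple shapes (no overlaps), measuring from the bottom-left corner of the bounding box.
Web: 16 × 250, A = 4 000 mm², x = 8 mm, Ī = 85 333 mm⁴.
Top flange (beyond web): 119 × 20, A = 2 380 mm², x = 75.5 mm, Ī = 2 808 598 mm⁴.
Bottom flange (beyond web): 119 × 20, A = 2 380 mm², x = 75.5 mm, Ī = 2 808 598 mm⁴.
Centroid: x̄ = ΣA·x / ΣA = 44.678 mm.
Transfer each piece to the centroidal y-axis using Ī + A·d² with d = x − 44.678:
  web: d = -36.678 mm → contributes +5 466 460 mm⁴
  top flange (beyond web): d = 30.822 mm → contributes +5 069 576 mm⁴
  bottom flange (beyond web): d = 30.822 mm → contributes +5 069 576 mm⁴
Total I = 15 605 612 mm⁴.

I_yy ≈ 1.56 × 10⁷ mm⁴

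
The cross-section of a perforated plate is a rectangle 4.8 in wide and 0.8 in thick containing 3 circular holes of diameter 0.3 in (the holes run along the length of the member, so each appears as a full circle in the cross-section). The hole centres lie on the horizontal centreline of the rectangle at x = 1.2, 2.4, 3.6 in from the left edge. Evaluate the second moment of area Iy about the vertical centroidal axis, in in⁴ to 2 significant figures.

Iy ≈ 7.2 in⁴

Decompose the section into non-overlapping parts with the origin at the bottom-left of its bounding rectangle.
Plate: 4.8 × 0.8, A = 3.84 in², x = 2.4 in, Ī = 7.373 in⁴.
Hole 1 (subtracted): ⌀0.3, A = 0.07069 in², x = 1.2 in, Ī = 0.0003976 in⁴.
Hole 2 (subtracted): ⌀0.3, A = 0.07069 in², x = 2.4 in, Ī = 0.0003976 in⁴.
Hole 3 (subtracted): ⌀0.3, A = 0.07069 in², x = 3.6 in, Ī = 0.0003976 in⁴.
By symmetry the centroid is at mid-width, x̄ = 2.4 in.
Transfer each piece to the vertical centroidal axis using Ī + A·d² with d = x − 2.4:
  plate: d = 0 in → contributes +7.373 in⁴
  hole 1: d = -1.2 in → contributes −0.1022 in⁴
  hole 2: d = 0 in → contributes −0.0003976 in⁴
  hole 3: d = 1.2 in → contributes −0.1022 in⁴
Total I = 7.168 in⁴.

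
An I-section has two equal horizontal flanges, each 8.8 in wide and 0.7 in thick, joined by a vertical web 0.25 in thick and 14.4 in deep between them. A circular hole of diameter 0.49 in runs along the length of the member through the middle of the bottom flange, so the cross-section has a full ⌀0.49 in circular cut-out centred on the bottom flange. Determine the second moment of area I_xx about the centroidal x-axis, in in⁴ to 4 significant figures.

I_xx ≈ 754.1 in⁴

Break the section into simple shapes (no overlaps), measuring from the bottom-left corner of the bounding box.
Bottom flange: 8.8 × 0.7, A = 6.16 in², y = 0.35 in, Ī = 0.251533 in⁴.
Web: 0.25 × 14.4, A = 3.6 in², y = 7.9 in, Ī = 62.208 in⁴.
Top flange: 8.8 × 0.7, A = 6.16 in², y = 15.45 in, Ī = 0.251533 in⁴.
Hole (subtracted): ⌀0.49, A = 0.188574 in², y = 0.35 in, Ī = 0.00282979 in⁴.
Centroid: ȳ = ΣA·y / ΣA = 7.9905 in.
Transfer each piece to the centroidal x-axis using Ī + A·d² with d = y − 7.9905:
  bottom flange: d = -7.6405 in → contributes +359.856 in⁴
  web: d = -0.0905026 in → contributes +62.2375 in⁴
  top flange: d = 7.4595 in → contributes +343.019 in⁴
  hole: d = -7.6405 in → contributes −11.0113 in⁴
Total I = 754.101 in⁴.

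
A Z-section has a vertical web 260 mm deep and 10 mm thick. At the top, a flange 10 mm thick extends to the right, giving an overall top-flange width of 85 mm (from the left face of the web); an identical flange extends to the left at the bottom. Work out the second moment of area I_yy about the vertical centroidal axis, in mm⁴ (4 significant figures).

I_yy ≈ 3.434 × 10⁶ mm⁴

Break the section into simple shapes (no overlaps), measuring from the bottom-left corner of the bounding box.
Web: 10 × 260, A = 2 600 mm², x = 80 mm, Ī = 21666.7 mm⁴.
Top flange (beyond web): 75 × 10, A = 750 mm², x = 122.5 mm, Ī = 351 563 mm⁴.
Bottom flange (beyond web): 75 × 10, A = 750 mm², x = 37.5 mm, Ī = 351 563 mm⁴.
Centroid: x̄ = ΣA·x / ΣA = 80 mm.
Transfer each piece to the vertical centroidal axis using Ī + A·d² with d = x − 80:
  web: d = 0 mm → contributes +21666.7 mm⁴
  top flange (beyond web): d = 42.5 mm → contributes +1 706 250 mm⁴
  bottom flange (beyond web): d = -42.5 mm → contributes +1 706 250 mm⁴
Total I = 3 434 167 mm⁴.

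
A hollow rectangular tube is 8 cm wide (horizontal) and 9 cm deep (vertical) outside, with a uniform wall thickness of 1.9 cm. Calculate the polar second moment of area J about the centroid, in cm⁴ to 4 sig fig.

Split into non-overlapping primitives; take the origin at the lower-left of the bounding box.
Outer rectangle: 8 × 9, A = 72 cm², y = 4.5 cm, Ī = 486 cm⁴.
Inner void (subtracted): 4.2 × 5.2, A = 21.84 cm², y = 4.5 cm, Ī = 49.2128 cm⁴.
By symmetry the centroid is at mid-height, ȳ = 4.5 cm.
All pieces are centred on the centroidal x-axis, so I = ΣĪ (holes subtracted) = 436.787 cm⁴.
Repeating about the centroidal y-axis gives I_y = 351.895 cm⁴.
Polar second moment: J = I_x + I_y = 788.682 cm⁴.

J ≈ 788.7 cm⁴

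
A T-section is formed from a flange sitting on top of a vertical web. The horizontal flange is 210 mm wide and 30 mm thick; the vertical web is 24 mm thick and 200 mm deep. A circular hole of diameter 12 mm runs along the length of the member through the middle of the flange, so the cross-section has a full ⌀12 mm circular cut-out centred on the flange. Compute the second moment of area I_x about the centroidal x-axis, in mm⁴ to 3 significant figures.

Treat the section as a set of non-overlapping primitives; coordinates are from the bounding-box lower-left.
Flange: 210 × 30, A = 6 300 mm², y = 215 mm, Ī = 472 500 mm⁴.
Web: 24 × 200, A = 4 800 mm², y = 100 mm, Ī = 16 000 000 mm⁴.
Hole (subtracted): ⌀12, A = 113.1 mm², y = 215 mm, Ī = 1017.9 mm⁴.
Centroid: ȳ = ΣA·y / ΣA = 164.76 mm.
Transfer each piece to the centroidal x-axis using Ī + A·d² with d = y − 164.76:
  flange: d = 50.242 mm → contributes +16 375 101 mm⁴
  web: d = -64.758 mm → contributes +36 129 497 mm⁴
  hole: d = 50.242 mm → contributes −286 501 mm⁴
Total I = 52 218 097 mm⁴.

I_x ≈ 5.22 × 10⁷ mm⁴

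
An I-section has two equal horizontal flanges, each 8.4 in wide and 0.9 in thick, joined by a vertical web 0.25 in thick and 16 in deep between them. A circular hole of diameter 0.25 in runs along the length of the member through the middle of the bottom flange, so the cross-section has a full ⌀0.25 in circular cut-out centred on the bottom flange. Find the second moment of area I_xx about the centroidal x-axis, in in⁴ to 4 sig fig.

I_xx ≈ 1162 in⁴

Split into non-overlapping primitives; take the origin at the lower-left of the bounding box.
Bottom flange: 8.4 × 0.9, A = 7.56 in², y = 0.45 in, Ī = 0.5103 in⁴.
Web: 0.25 × 16, A = 4 in², y = 8.9 in, Ī = 85.3333 in⁴.
Top flange: 8.4 × 0.9, A = 7.56 in², y = 17.35 in, Ī = 0.5103 in⁴.
Hole (subtracted): ⌀0.25, A = 0.0490874 in², y = 0.45 in, Ī = 0.000191748 in⁴.
Centroid: ȳ = ΣA·y / ΣA = 8.92175 in.
Transfer each piece to the centroidal x-axis using Ī + A·d² with d = y − 8.92175:
  bottom flange: d = -8.47175 in → contributes +543.096 in⁴
  web: d = -0.0217498 in → contributes +85.3352 in⁴
  top flange: d = 8.42825 in → contributes +537.538 in⁴
  hole: d = -8.47175 in → contributes −3.52322 in⁴
Total I = 1162.45 in⁴.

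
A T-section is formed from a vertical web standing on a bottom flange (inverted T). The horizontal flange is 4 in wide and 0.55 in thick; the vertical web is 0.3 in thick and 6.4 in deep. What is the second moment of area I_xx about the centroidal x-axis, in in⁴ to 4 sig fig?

I_xx ≈ 18.99 in⁴

Decompose the section into non-overlapping parts with the origin at the bottom-left of its bounding rectangle.
Flange: 4 × 0.55, A = 2.2 in², y = 0.275 in, Ī = 0.0554583 in⁴.
Web: 0.3 × 6.4, A = 1.92 in², y = 3.75 in, Ī = 6.5536 in⁴.
Centroid: ȳ = ΣA·y / ΣA = 1.89442 in.
Transfer each piece to the centroidal x-axis using Ī + A·d² with d = y − 1.89442:
  flange: d = -1.61942 in → contributes +5.82499 in⁴
  web: d = 1.85558 in → contributes +13.1645 in⁴
Total I = 18.9895 in⁴.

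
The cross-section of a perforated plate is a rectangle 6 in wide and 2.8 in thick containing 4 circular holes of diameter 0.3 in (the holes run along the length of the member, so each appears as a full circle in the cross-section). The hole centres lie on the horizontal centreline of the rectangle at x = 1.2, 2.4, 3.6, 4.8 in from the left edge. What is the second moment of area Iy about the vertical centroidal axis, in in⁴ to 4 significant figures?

Split into non-overlapping primitives; take the origin at the lower-left of the bounding box.
Plate: 6 × 2.8, A = 16.8 in², x = 3 in, Ī = 50.4 in⁴.
Hole 1 (subtracted): ⌀0.3, A = 0.0706858 in², x = 1.2 in, Ī = 0.000397608 in⁴.
Hole 2 (subtracted): ⌀0.3, A = 0.0706858 in², x = 2.4 in, Ī = 0.000397608 in⁴.
Hole 3 (subtracted): ⌀0.3, A = 0.0706858 in², x = 3.6 in, Ī = 0.000397608 in⁴.
Hole 4 (subtracted): ⌀0.3, A = 0.0706858 in², x = 4.8 in, Ī = 0.000397608 in⁴.
By symmetry the centroid is at mid-width, x̄ = 3 in.
Transfer each piece to the vertical centroidal axis using Ī + A·d² with d = x − 3:
  plate: d = 0 in → contributes +50.4 in⁴
  hole 1: d = -1.8 in → contributes −0.22942 in⁴
  hole 2: d = -0.6 in → contributes −0.0258445 in⁴
  hole 3: d = 0.6 in → contributes −0.0258445 in⁴
  hole 4: d = 1.8 in → contributes −0.22942 in⁴
Total I = 49.8895 in⁴.

Iy ≈ 49.89 in⁴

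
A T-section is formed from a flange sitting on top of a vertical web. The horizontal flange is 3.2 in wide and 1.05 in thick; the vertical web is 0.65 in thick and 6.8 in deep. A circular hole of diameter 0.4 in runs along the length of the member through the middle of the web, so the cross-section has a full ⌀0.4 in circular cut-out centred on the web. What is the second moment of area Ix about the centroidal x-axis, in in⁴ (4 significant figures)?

Ix ≈ 46.38 in⁴

Break the section into simple shapes (no overlaps), measuring from the bottom-left corner of the bounding box.
Flange: 3.2 × 1.05, A = 3.36 in², y = 7.325 in, Ī = 0.3087 in⁴.
Web: 0.65 × 6.8, A = 4.42 in², y = 3.4 in, Ī = 17.0317 in⁴.
Hole (subtracted): ⌀0.4, A = 0.125664 in², y = 3.4 in, Ī = 0.00125664 in⁴.
Centroid: ȳ = ΣA·y / ΣA = 5.12294 in.
Transfer each piece to the centroidal x-axis using Ī + A·d² with d = y − 5.12294:
  flange: d = 2.20206 in → contributes +16.6015 in⁴
  web: d = -1.72294 in → contributes +30.1527 in⁴
  hole: d = -1.72294 in → contributes −0.374294 in⁴
Total I = 46.3799 in⁴.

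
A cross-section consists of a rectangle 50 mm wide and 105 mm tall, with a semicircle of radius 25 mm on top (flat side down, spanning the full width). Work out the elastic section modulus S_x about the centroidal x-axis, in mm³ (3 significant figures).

S_x ≈ 1.21 × 10⁵ mm³

Treat the section as a set of non-overlapping primitives; coordinates are from the bounding-box lower-left.
Rectangular body: 50 × 105, A = 5 250 mm², y = 52.5 mm, Ī = 4 823 438 mm⁴.
Semicircular cap: semicircle r = 25, A = 981.75 mm², y = 115.61 mm, Ī = 42 874 mm⁴.
Centroid: ȳ = ΣA·y / ΣA = 62.442 mm.
Transfer each piece to the centroidal x-axis using Ī + A·d² with d = y − 62.442:
  rectangular body: d = -9.9424 mm → contributes +5 342 405 mm⁴
  semicircular cap: d = 53.168 mm → contributes +2 818 108 mm⁴
Total I = 8 160 513 mm⁴.
Extreme fibre distance c = 67.558 mm; S = I/c = 120 793 mm³.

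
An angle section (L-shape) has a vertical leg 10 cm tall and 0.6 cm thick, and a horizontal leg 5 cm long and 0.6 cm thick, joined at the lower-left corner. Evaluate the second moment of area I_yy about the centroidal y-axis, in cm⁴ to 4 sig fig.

Decompose the section into non-overlapping parts with the origin at the bottom-left of its bounding rectangle.
Vertical leg: 0.6 × 10, A = 6 cm², x = 0.3 cm, Ī = 0.18 cm⁴.
Horizontal leg (remainder): 4.4 × 0.6, A = 2.64 cm², x = 2.8 cm, Ī = 4.2592 cm⁴.
Centroid: x̄ = ΣA·x / ΣA = 1.06389 cm.
Transfer each piece to the centroidal y-axis using Ī + A·d² with d = x − 1.06389:
  vertical leg: d = -0.763889 cm → contributes +3.68116 cm⁴
  horizontal leg (remainder): d = 1.73611 cm → contributes +12.2164 cm⁴
Total I = 15.8975 cm⁴.

I_yy ≈ 15.90 cm⁴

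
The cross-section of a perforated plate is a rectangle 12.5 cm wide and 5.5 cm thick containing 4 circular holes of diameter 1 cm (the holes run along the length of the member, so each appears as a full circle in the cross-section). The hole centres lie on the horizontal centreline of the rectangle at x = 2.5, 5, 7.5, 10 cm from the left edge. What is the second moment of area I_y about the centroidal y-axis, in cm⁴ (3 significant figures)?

Treat the section as a set of non-overlapping primitives; coordinates are from the bounding-box lower-left.
Plate: 12.5 × 5.5, A = 68.75 cm², x = 6.25 cm, Ī = 895.18 cm⁴.
Hole 1 (subtracted): ⌀1, A = 0.7854 cm², x = 2.5 cm, Ī = 0.049087 cm⁴.
Hole 2 (subtracted): ⌀1, A = 0.7854 cm², x = 5 cm, Ī = 0.049087 cm⁴.
Hole 3 (subtracted): ⌀1, A = 0.7854 cm², x = 7.5 cm, Ī = 0.049087 cm⁴.
Hole 4 (subtracted): ⌀1, A = 0.7854 cm², x = 10 cm, Ī = 0.049087 cm⁴.
By symmetry the centroid is at mid-width, x̄ = 6.25 cm.
Transfer each piece to the centroidal y-axis using Ī + A·d² with d = x − 6.25:
  plate: d = 0 cm → contributes +895.18 cm⁴
  hole 1: d = -3.75 cm → contributes −11.094 cm⁴
  hole 2: d = -1.25 cm → contributes −1.2763 cm⁴
  hole 3: d = 1.25 cm → contributes −1.2763 cm⁴
  hole 4: d = 3.75 cm → contributes −11.094 cm⁴
Total I = 870.44 cm⁴.

I_y ≈ 870 cm⁴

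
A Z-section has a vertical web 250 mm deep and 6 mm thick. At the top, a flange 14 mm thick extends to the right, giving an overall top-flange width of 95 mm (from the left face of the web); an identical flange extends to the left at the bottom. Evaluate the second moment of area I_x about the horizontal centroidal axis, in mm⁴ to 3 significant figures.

Decompose the section into non-overlapping parts with the origin at the bottom-left of its bounding rectangle.
Web: 6 × 250, A = 1 500 mm², y = 125 mm, Ī = 7 812 500 mm⁴.
Top flange (beyond web): 89 × 14, A = 1 246 mm², y = 243 mm, Ī = 20 351 mm⁴.
Bottom flange (beyond web): 89 × 14, A = 1 246 mm², y = 7 mm, Ī = 20 351 mm⁴.
Centroid: ȳ = ΣA·y / ΣA = 125 mm.
Transfer each piece to the horizontal centroidal axis using Ī + A·d² with d = y − 125:
  web: d = 0 mm → contributes +7 812 500 mm⁴
  top flange (beyond web): d = 118 mm → contributes +17 369 655 mm⁴
  bottom flange (beyond web): d = -118 mm → contributes +17 369 655 mm⁴
Total I = 42 551 811 mm⁴.

I_x ≈ 4.26 × 10⁷ mm⁴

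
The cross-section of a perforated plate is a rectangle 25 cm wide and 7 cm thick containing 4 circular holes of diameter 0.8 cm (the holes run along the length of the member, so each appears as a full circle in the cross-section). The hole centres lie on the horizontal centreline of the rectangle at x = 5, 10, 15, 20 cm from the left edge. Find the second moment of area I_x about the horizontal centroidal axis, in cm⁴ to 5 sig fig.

Decompose the section into non-overlapping parts with the origin at the bottom-left of its bounding rectangle.
Plate: 25 × 7, A = 175 cm², y = 3.5 cm, Ī = 714.5833 cm⁴.
Hole 1 (subtracted): ⌀0.8, A = 0.5026548 cm², y = 3.5 cm, Ī = 0.02010619 cm⁴.
Hole 2 (subtracted): ⌀0.8, A = 0.5026548 cm², y = 3.5 cm, Ī = 0.02010619 cm⁴.
Hole 3 (subtracted): ⌀0.8, A = 0.5026548 cm², y = 3.5 cm, Ī = 0.02010619 cm⁴.
Hole 4 (subtracted): ⌀0.8, A = 0.5026548 cm², y = 3.5 cm, Ī = 0.02010619 cm⁴.
By symmetry the centroid is at mid-height, ȳ = 3.5 cm.
All pieces are centred on the horizontal centroidal axis, so I = ΣĪ (holes subtracted) = 714.5029 cm⁴.

I_x ≈ 714.50 cm⁴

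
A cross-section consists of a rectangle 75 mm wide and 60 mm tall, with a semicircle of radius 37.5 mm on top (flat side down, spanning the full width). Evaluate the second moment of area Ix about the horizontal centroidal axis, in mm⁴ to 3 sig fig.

Ix ≈ 4.69 × 10⁶ mm⁴

Decompose the section into non-overlapping parts with the origin at the bottom-left of its bounding rectangle.
Rectangular body: 75 × 60, A = 4 500 mm², y = 30 mm, Ī = 1 350 000 mm⁴.
Semicircular cap: semicircle r = 37.5, A = 2208.9 mm², y = 75.915 mm, Ī = 217 049 mm⁴.
Centroid: ȳ = ΣA·y / ΣA = 45.118 mm.
Transfer each piece to the horizontal centroidal axis using Ī + A·d² with d = y − 45.118:
  rectangular body: d = -15.118 mm → contributes +2 378 464 mm⁴
  semicircular cap: d = 30.798 mm → contributes +2 312 218 mm⁴
Total I = 4 690 682 mm⁴.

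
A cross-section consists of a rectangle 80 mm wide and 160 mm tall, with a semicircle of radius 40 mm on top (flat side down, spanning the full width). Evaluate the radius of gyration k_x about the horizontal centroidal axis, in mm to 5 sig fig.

Split into non-overlapping primitives; take the origin at the lower-left of the bounding box.
Rectangular body: 80 × 160, A = 12 800 mm², y = 80 mm, Ī = 27 306 667 mm⁴.
Semicircular cap: semicircle r = 40, A = 2513.274 mm², y = 176.9765 mm, Ī = 280977.8 mm⁴.
Centroid: ȳ = ΣA·y / ΣA = 95.91616 mm.
Transfer each piece to the horizontal centroidal axis using Ī + A·d² with d = y − 95.91616:
  rectangular body: d = -15.91616 mm → contributes +30 549 218 mm⁴
  semicircular cap: d = 81.06036 mm → contributes +16 795 155 mm⁴
Total I = 47 344 373 mm⁴.
Radius of gyration: k = √(I/A) = √(47 344 373 / 15313.27) = 55.60325 mm.

k_x ≈ 55.603 mm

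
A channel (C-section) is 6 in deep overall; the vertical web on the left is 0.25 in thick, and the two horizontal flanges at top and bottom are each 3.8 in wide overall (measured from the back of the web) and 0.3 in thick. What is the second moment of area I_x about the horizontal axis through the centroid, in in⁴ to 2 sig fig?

I_x ≈ 22 in⁴

Break the section into simple shapes (no overlaps), measuring from the bottom-left corner of the bounding box.
Web: 0.25 × 6, A = 1.5 in², y = 3 in, Ī = 4.5 in⁴.
Top flange (beyond web): 3.55 × 0.3, A = 1.065 in², y = 5.85 in, Ī = 0.007988 in⁴.
Bottom flange (beyond web): 3.55 × 0.3, A = 1.065 in², y = 0.15 in, Ī = 0.007988 in⁴.
By symmetry the centroid is at mid-height, ȳ = 3 in.
Transfer each piece to the horizontal axis through the centroid using Ī + A·d² with d = y − 3:
  web: d = 0 in → contributes +4.5 in⁴
  top flange (beyond web): d = 2.85 in → contributes +8.658 in⁴
  bottom flange (beyond web): d = -2.85 in → contributes +8.658 in⁴
Total I = 21.82 in⁴.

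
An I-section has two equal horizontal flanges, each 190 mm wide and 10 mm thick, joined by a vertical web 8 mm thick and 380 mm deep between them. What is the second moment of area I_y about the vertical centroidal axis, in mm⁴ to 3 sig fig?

I_y ≈ 1.14 × 10⁷ mm⁴

Treat the section as a set of non-overlapping primitives; coordinates are from the bounding-box lower-left.
Bottom flange: 190 × 10, A = 1 900 mm², x = 95 mm, Ī = 5 715 833 mm⁴.
Web: 8 × 380, A = 3 040 mm², x = 95 mm, Ī = 16 213 mm⁴.
Top flange: 190 × 10, A = 1 900 mm², x = 95 mm, Ī = 5 715 833 mm⁴.
By symmetry the centroid is at mid-width, x̄ = 95 mm.
All pieces are centred on the vertical centroidal axis, so I = ΣĪ = 11 447 880 mm⁴.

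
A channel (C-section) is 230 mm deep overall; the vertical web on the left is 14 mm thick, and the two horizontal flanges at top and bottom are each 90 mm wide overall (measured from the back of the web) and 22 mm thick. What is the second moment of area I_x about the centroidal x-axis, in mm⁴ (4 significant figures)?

I_x ≈ 5.050 × 10⁷ mm⁴

Break the section into simple shapes (no overlaps), measuring from the bottom-left corner of the bounding box.
Web: 14 × 230, A = 3 220 mm², y = 115 mm, Ī = 14 194 833 mm⁴.
Top flange (beyond web): 76 × 22, A = 1 672 mm², y = 219 mm, Ī = 67437.3 mm⁴.
Bottom flange (beyond web): 76 × 22, A = 1 672 mm², y = 11 mm, Ī = 67437.3 mm⁴.
By symmetry the centroid is at mid-height, ȳ = 115 mm.
Transfer each piece to the centroidal x-axis using Ī + A·d² with d = y − 115:
  web: d = 0 mm → contributes +14 194 833 mm⁴
  top flange (beyond web): d = 104 mm → contributes +18 151 789 mm⁴
  bottom flange (beyond web): d = -104 mm → contributes +18 151 789 mm⁴
Total I = 50 498 412 mm⁴.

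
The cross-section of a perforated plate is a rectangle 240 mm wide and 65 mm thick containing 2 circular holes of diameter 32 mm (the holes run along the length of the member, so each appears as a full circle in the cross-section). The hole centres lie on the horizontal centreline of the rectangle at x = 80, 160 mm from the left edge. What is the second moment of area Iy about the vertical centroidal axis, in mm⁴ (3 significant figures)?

Iy ≈ 7.22 × 10⁷ mm⁴

Decompose the section into non-overlapping parts with the origin at the bottom-left of its bounding rectangle.
Plate: 240 × 65, A = 15 600 mm², x = 120 mm, Ī = 74 880 000 mm⁴.
Hole 1 (subtracted): ⌀32, A = 804.25 mm², x = 80 mm, Ī = 51 472 mm⁴.
Hole 2 (subtracted): ⌀32, A = 804.25 mm², x = 160 mm, Ī = 51 472 mm⁴.
By symmetry the centroid is at mid-width, x̄ = 120 mm.
Transfer each piece to the vertical centroidal axis using Ī + A·d² with d = x − 120:
  plate: d = 0 mm → contributes +74 880 000 mm⁴
  hole 1: d = -40 mm → contributes −1 338 268 mm⁴
  hole 2: d = 40 mm → contributes −1 338 268 mm⁴
Total I = 72 203 464 mm⁴.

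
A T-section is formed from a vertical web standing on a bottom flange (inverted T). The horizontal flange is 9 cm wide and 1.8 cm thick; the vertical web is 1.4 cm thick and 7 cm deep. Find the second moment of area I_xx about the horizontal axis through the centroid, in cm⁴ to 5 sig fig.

Split into non-overlapping primitives; take the origin at the lower-left of the bounding box.
Flange: 9 × 1.8, A = 16.2 cm², y = 0.9 cm, Ī = 4.374 cm⁴.
Web: 1.4 × 7, A = 9.8 cm², y = 5.3 cm, Ī = 40.01667 cm⁴.
Centroid: ȳ = ΣA·y / ΣA = 2.558462 cm.
Transfer each piece to the horizontal axis through the centroid using Ī + A·d² with d = y − 2.558462:
  flange: d = -1.658462 cm → contributes +48.93201 cm⁴
  web: d = 2.741538 cm → contributes +113.6738 cm⁴
Total I = 162.6058 cm⁴.

I_xx ≈ 162.61 cm⁴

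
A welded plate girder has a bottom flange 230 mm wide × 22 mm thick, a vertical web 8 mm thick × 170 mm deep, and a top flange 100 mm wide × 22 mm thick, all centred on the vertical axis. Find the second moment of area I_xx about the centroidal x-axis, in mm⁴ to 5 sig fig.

Break the section into simple shapes (no overlaps), measuring from the bottom-left corner of the bounding box.
Bottom plate: 230 × 22, A = 5 060 mm², y = 11 mm, Ī = 204086.7 mm⁴.
Web plate: 8 × 170, A = 1 360 mm², y = 107 mm, Ī = 3 275 333 mm⁴.
Top plate: 100 × 22, A = 2 200 mm², y = 203 mm, Ī = 88733.33 mm⁴.
Centroid: ȳ = ΣA·y / ΣA = 75.14849 mm.
Transfer each piece to the centroidal x-axis using Ī + A·d² with d = y − 75.14849:
  bottom plate: d = -64.14849 mm → contributes +21 026 133 mm⁴
  web plate: d = 31.85151 mm → contributes +4 655 079 mm⁴
  top plate: d = 127.8515 mm → contributes +36 049 951 mm⁴
Total I = 61 731 163 mm⁴.

I_xx ≈ 6.1731 × 10⁷ mm⁴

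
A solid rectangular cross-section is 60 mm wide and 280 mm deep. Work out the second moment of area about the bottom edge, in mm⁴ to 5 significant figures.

The section: 60 × 280, A = 16 800 mm², y = 140 mm, Ī = 109 760 000 mm⁴.
Transfer it to the bottom edge using Ī + A·d² with d = y − 0:
  the section: d = 140 mm → contributes +439 040 000 mm⁴
Total I = 439 040 000 mm⁴.

I_base ≈ 4.3904 × 10⁸ mm⁴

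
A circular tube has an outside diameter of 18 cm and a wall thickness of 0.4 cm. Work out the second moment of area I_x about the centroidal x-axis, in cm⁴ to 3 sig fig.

I_x ≈ 857 cm⁴

Split into non-overlapping primitives; take the origin at the lower-left of the bounding box.
Outer circle: ⌀18, A = 254.47 cm², y = 9 cm, Ī = 5 153 cm⁴.
Bore (subtracted): ⌀17.2, A = 232.35 cm², y = 9 cm, Ī = 4296.2 cm⁴.
By symmetry the centroid is at mid-height, ȳ = 9 cm.
All pieces are centred on the centroidal x-axis, so I = ΣĪ (holes subtracted) = 856.81 cm⁴.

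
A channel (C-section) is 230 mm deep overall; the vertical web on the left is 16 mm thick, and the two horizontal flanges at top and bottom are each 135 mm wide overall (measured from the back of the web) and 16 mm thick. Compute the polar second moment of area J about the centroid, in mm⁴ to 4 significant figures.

J ≈ 7.300 × 10⁷ mm⁴

Split into non-overlapping primitives; take the origin at the lower-left of the bounding box.
Web: 16 × 230, A = 3 680 mm², y = 115 mm, Ī = 16 222 667 mm⁴.
Top flange (beyond web): 119 × 16, A = 1 904 mm², y = 222 mm, Ī = 40618.7 mm⁴.
Bottom flange (beyond web): 119 × 16, A = 1 904 mm², y = 8 mm, Ī = 40618.7 mm⁴.
By symmetry the centroid is at mid-height, ȳ = 115 mm.
Transfer each piece to the centroidal x-axis using Ī + A·d² with d = y − 115:
  web: d = 0 mm → contributes +16 222 667 mm⁴
  top flange (beyond web): d = 107 mm → contributes +21 839 515 mm⁴
  bottom flange (beyond web): d = -107 mm → contributes +21 839 515 mm⁴
Total I = 59 901 696 mm⁴.
For the y-axis: x̄ = 42.3269 mm.
Repeating about the centroidal y-axis gives I_y = 13 099 072 mm⁴.
Polar second moment: J = I_x + I_y = 73 000 768 mm⁴.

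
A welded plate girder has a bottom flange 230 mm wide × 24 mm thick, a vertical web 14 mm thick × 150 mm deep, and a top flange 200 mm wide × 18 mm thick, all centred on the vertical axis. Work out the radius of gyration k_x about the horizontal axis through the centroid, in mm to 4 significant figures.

Decompose the section into non-overlapping parts with the origin at the bottom-left of its bounding rectangle.
Bottom plate: 230 × 24, A = 5 520 mm², y = 12 mm, Ī = 264 960 mm⁴.
Web plate: 14 × 150, A = 2 100 mm², y = 99 mm, Ī = 3 937 500 mm⁴.
Top plate: 200 × 18, A = 3 600 mm², y = 183 mm, Ī = 97 200 mm⁴.
Centroid: ȳ = ΣA·y / ΣA = 83.1497 mm.
Transfer each piece to the horizontal axis through the centroid using Ī + A·d² with d = y − 83.1497:
  bottom plate: d = -71.1497 mm → contributes +28 208 770 mm⁴
  web plate: d = 15.8503 mm → contributes +4 465 085 mm⁴
  top plate: d = 99.8503 mm → contributes +35 989 473 mm⁴
Total I = 68 663 328 mm⁴.
Radius of gyration: k = √(I/A) = √(68 663 328 / 11 220) = 78.2287 mm.

k_x ≈ 78.23 mm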